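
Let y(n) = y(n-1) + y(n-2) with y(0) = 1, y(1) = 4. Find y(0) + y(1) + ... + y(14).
Computing the sequence terms: 1, 4, 5, 9, 14, 23, 37, 60, 97, 157, 254, 411, 665, 1076, 1741
Adding these values together:

4554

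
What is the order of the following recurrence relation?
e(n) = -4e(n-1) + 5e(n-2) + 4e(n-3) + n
The order is the largest lag k for which e(n-k) appears. Here the deepest term is e(n-3) (the n term is non-homogeneous and does not affect the order), so the order is 3.

Order 3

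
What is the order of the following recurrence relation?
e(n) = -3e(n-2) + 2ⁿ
The order is the largest lag k for which e(n-k) appears. Here the deepest term is e(n-2) (the 2ⁿ term is non-homogeneous and does not affect the order), so the order is 2.

Order 2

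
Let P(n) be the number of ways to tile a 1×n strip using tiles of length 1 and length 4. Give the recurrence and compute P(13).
Condition on the last tile: it has length 1 (leaving a 1×(n-1) strip) or length 4 (leaving a 1×(n-4) strip), so P(n) = P(n-1) + P(n-4) (order-4 linear recurrence).
For 0 ≤ i < 4 only unit tiles fit, so P(i) = 1.
Iterating the recurrence: P(4) = 2, P(5) = 3, P(6) = 4, P(7) = 5, P(8) = 7, P(9) = 10, P(10) = 14, P(11) = 19, P(12) = 26, P(13) = 36.

P(n) = P(n-1) + P(n-4), with P(i) = 1 for 0 ≤ i < 4; P(13) = 36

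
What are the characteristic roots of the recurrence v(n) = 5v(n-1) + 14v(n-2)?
Substitute v(n) = rⁿ and divide through by rⁿ⁻²: r² - 5r - 14 = 0
Factor: (r - 7)(r + 2) = 0, so r = 7, -2.
General solution: v(n) = A·7ⁿ + B·(-2)ⁿ

Characteristic: r² - 5r - 14 = 0, Roots: r = 7, -2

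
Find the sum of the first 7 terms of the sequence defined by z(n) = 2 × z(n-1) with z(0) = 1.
Computing the sequence terms: 1, 2, 4, 8, 16, 32, 64
Adding these values together:

127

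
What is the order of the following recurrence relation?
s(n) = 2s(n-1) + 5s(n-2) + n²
The order is the largest lag k for which s(n-k) appears. Here the deepest term is s(n-2) (the n² term is non-homogeneous and does not affect the order), so the order is 2.

Order 2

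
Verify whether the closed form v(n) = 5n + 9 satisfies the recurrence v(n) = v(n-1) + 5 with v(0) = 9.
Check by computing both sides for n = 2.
From the recurrence with v(0) = 9:
  v(0) = 9, v(1) = 14, v(2) = 19
  so the recurrence gives v(2) = 19.
From the proposed closed form v(n) = 5n + 9:
  v(2) = 19.
Both sides give 19 at n = 2, and the initial condition(s) match, so the closed form is consistent.

Yes, the closed form is correct.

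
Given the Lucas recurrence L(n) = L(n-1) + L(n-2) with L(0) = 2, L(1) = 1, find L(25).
Computing the sequence terms:
2, 1, 3, 4, 7, 11, 18, 29, 47, 76, 123, 199, 322, 521, 843, 1364, 2207, 3571, 5778, 9349, 15127, 24476, 39603, 64079, 103682, 167761

167761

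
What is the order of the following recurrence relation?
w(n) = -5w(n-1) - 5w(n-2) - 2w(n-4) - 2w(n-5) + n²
The order is the largest lag k for which w(n-k) appears. Here the deepest term is w(n-5) (the n² term is non-homogeneous and does not affect the order), so the order is 5.

Order 5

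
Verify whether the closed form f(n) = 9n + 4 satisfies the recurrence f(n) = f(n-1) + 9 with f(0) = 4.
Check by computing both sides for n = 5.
From the recurrence with f(0) = 4:
  f(0) = 4, f(1) = 13, f(2) = 22, f(3) = 31, f(4) = 40, f(5) = 49
  so the recurrence gives f(5) = 49.
From the proposed closed form f(n) = 9n + 4:
  f(5) = 49.
Both sides give 49 at n = 5, and the initial condition(s) match, so the closed form is consistent.

Yes, the closed form is correct.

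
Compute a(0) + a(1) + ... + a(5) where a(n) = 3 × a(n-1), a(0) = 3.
Computing the sequence terms: 3, 9, 27, 81, 243, 729
Adding these values together:

1092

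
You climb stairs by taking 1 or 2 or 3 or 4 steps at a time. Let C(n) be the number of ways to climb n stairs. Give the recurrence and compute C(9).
Condition on the size of the last step (1 to 4): before it there were n-1, …, n-4 stairs climbed, and these cases are disjoint, so C(n) = C(n-1) + C(n-2) + C(n-3) + C(n-4) (order-4 linear recurrence).
Initial conditions by direct count (compositions of i into parts ≤ 4): C(1) = 1; C(2) = 2; C(3) = 4; C(4) = 8.
Iterating the recurrence: C(5) = 15, C(6) = 29, C(7) = 56, C(8) = 108, C(9) = 208.

C(n) = C(n-1) + C(n-2) + C(n-3) + C(n-4), C(1) = 1, C(2) = 2, C(3) = 4, C(4) = 8; C(9) = 208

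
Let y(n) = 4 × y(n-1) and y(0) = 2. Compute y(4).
Computing step by step:
y(0) = 2
y(1) = 4 × 2 = 8
y(2) = 4 × 8 = 32
y(3) = 4 × 32 = 128
y(4) = 4 × 128 = 512

512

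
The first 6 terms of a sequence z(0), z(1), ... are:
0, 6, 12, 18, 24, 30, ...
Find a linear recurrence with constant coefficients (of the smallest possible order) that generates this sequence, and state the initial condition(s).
Look for the lowest-order linear relation among consecutive terms.
Observation: consecutive differences are constant (= 6).
Check at n=2: 1·6 + 6 = 12. ✓

z(n) = z(n-1) + 6, z(0) = 0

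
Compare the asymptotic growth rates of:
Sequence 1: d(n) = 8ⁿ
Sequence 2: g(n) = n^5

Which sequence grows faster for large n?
Comparing growth rates:
Growth-rate hierarchy: log n ≺ any polynomial ≺ any exponential cⁿ (c>1) ≺ n! ≺ nⁿ.
exponential base 8 dominates polynomial degree 5 asymptotically.

d(n) grows faster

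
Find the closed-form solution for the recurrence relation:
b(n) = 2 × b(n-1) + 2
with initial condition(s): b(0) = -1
Recurrence: b(n) = 2 × b(n-1) + 2, initial: b(0) = -1.
Try b(n) = A·2ⁿ + C. Substituting: A·2ⁿ + C = 2(A·2ⁿ⁻¹ + C) + 2 = A·2ⁿ + 2C + 2, so C = 2C + 2, giving C = -2. Then b(0) = A - 2 = -1 gives A = 1.

b(n) = 2ⁿ - 2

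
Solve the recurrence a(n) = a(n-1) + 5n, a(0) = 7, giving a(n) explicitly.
Recurrence: a(n) = a(n-1) + 5n, initial: a(0) = 7.
Telescoping: a(n) = a(0) + 5·Σᵢ₌₁ⁿ i = 7 + 5·n(n+1)/2.

a(n) = 5·n(n+1)/2 + 7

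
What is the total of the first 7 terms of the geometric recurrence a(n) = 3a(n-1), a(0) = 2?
Computing the sequence terms: 2, 6, 18, 54, 162, 486, 1458
Adding these values together:

2186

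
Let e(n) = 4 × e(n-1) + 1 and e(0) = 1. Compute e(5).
Computing step by step:
e(0) = 1
e(1) = 4 × 1 + 1 = 5
e(2) = 4 × 5 + 1 = 21
e(3) = 4 × 21 + 1 = 85
e(4) = 4 × 85 + 1 = 341
e(5) = 4 × 341 + 1 = 1365

1365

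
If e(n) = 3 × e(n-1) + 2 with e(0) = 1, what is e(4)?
Computing step by step:
e(0) = 1
e(1) = 3 × 1 + 2 = 5
e(2) = 3 × 5 + 2 = 17
e(3) = 3 × 17 + 2 = 53
e(4) = 3 × 53 + 2 = 161

161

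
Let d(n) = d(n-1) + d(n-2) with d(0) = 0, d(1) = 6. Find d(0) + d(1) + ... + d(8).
Computing the sequence terms: 0, 6, 6, 12, 18, 30, 48, 78, 126
Adding these values together:

324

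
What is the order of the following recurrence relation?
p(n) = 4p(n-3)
The order is the largest lag k for which p(n-k) appears. Here the deepest term is p(n-3), so the order is 3.

Order 3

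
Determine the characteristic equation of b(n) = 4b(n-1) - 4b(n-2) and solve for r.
Substitute b(n) = rⁿ and divide through by rⁿ⁻²: r² - 4r + 4 = 0
Factor: (r - 2)² = 0, so r = 2 (double root).
General solution: b(n) = (A + Bn)·2ⁿ

Characteristic: r² - 4r + 4 = 0, Roots: r = 2 (double root)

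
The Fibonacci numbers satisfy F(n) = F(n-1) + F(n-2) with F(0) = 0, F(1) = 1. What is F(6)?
Computing the sequence terms:
0, 1, 1, 2, 3, 5, 8

8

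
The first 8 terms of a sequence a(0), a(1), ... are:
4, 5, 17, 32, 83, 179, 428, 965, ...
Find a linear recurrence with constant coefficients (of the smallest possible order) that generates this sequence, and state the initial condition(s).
Look for the lowest-order linear relation among consecutive terms.
Observation: a(n) - 1·a(n-1) - (3)·a(n-2) = 0 holds for the shown terms, and no order-1 relation a(n) = α·a(n-1) + β fits.
Check at n=3: 1·17 + (3)·5 = 32. ✓

a(n) = a(n-1) + 3a(n-2), a(0) = 4, a(1) = 5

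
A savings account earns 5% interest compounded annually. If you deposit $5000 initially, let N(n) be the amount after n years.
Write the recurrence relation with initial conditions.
Each year the balance grows by 5%, i.e. is multiplied by 1 + 5/100 = 1.05, so N(n) = 1.05 × N(n-1). The initial deposit gives N(0) = 5000.
Unrolling gives the closed form N(n) = 5000 × (1.05)ⁿ.

N(n) = 1.05 × N(n-1), N(0) = 5000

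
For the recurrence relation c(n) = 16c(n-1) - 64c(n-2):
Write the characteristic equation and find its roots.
Substitute c(n) = rⁿ and divide through by rⁿ⁻²: r² - 16r + 64 = 0
Factor: (r - 8)² = 0, so r = 8 (double root).
General solution: c(n) = (A + Bn)·8ⁿ

Characteristic: r² - 16r + 64 = 0, Roots: r = 8 (double root)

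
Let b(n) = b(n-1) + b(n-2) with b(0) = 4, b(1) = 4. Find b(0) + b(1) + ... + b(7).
Computing the sequence terms: 4, 4, 8, 12, 20, 32, 52, 84
Adding these values together:

216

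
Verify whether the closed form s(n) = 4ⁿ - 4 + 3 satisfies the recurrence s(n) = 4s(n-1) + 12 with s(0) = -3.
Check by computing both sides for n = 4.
From the recurrence with s(0) = -3:
  s(0) = -3, s(1) = 0, s(2) = 12, s(3) = 60, s(4) = 252
  so the recurrence gives s(4) = 252.
From the proposed closed form s(n) = 4ⁿ - 4 + 3:
  s(4) = 255.
The recurrence gives 252 but the closed form gives 255, so the closed form does not satisfy the recurrence.

No, the closed form is incorrect.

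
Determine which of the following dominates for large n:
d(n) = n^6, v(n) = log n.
Comparing growth rates:
Growth-rate hierarchy: log n ≺ any polynomial ≺ any exponential cⁿ (c>1) ≺ n! ≺ nⁿ.
polynomial degree 6 dominates logarithmic asymptotically.

d(n) grows faster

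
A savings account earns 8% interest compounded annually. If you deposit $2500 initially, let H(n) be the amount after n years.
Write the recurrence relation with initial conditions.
Each year the balance grows by 8%, i.e. is multiplied by 1 + 8/100 = 1.08, so H(n) = 1.08 × H(n-1). The initial deposit gives H(0) = 2500.
Unrolling gives the closed form H(n) = 2500 × (1.08)ⁿ.

H(n) = 1.08 × H(n-1), H(0) = 2500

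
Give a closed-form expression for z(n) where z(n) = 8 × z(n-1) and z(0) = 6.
Recurrence: z(n) = 8 × z(n-1), initial: z(0) = 6.
Each term is 8 times the previous, so this is geometric with ratio 8. After n steps: z(n) = z(0)·8ⁿ = 6·8ⁿ.

z(n) = 6·8ⁿ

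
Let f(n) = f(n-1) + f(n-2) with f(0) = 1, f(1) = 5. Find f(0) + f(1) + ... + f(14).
Computing the sequence terms: 1, 5, 6, 11, 17, 28, 45, 73, 118, 191, 309, 500, 809, 1309, 2118
Adding these values together:

5540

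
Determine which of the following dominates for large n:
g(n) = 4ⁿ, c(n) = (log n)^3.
Comparing growth rates:
Growth-rate hierarchy: log n ≺ any polynomial ≺ any exponential cⁿ (c>1) ≺ n! ≺ nⁿ.
exponential base 4 dominates polylogarithmic (log n)^3 asymptotically.

g(n) grows faster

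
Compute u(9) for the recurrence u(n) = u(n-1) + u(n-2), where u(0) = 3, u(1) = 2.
Computing the sequence terms:
3, 2, 5, 7, 12, 19, 31, 50, 81, 131

131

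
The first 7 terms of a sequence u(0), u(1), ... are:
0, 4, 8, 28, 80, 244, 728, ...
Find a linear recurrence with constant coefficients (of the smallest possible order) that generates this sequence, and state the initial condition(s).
Look for the lowest-order linear relation among consecutive terms.
Observation: u(n) - 2·u(n-1) - (3)·u(n-2) = 0 holds for the shown terms, and no order-1 relation u(n) = α·u(n-1) + β fits.
Check at n=3: 2·8 + (3)·4 = 28. ✓

u(n) = 2u(n-1) + 3u(n-2), u(0) = 0, u(1) = 4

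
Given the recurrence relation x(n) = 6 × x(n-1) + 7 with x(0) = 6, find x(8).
Computing step by step:
x(0) = 6
x(1) = 6 × 6 + 7 = 43
x(2) = 6 × 43 + 7 = 265
x(3) = 6 × 265 + 7 = 1597
x(4) = 6 × 1597 + 7 = 9589
x(5) = 6 × 9589 + 7 = 57541
x(6) = 6 × 57541 + 7 = 345253
x(7) = 6 × 345253 + 7 = 2071525
x(8) = 6 × 2071525 + 7 = 12429157

12429157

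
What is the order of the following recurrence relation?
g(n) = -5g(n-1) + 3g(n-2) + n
The order is the largest lag k for which g(n-k) appears. Here the deepest term is g(n-2) (the n term is non-homogeneous and does not affect the order), so the order is 2.

Order 2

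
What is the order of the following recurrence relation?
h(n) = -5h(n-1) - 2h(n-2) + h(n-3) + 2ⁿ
The order is the largest lag k for which h(n-k) appears. Here the deepest term is h(n-3) (the 2ⁿ term is non-homogeneous and does not affect the order), so the order is 3.

Order 3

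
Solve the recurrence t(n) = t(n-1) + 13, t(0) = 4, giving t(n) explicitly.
Recurrence: t(n) = t(n-1) + 13, initial: t(0) = 4.
Each step adds 13, so t(n) = t(0) + 13n = 13n + 4.

t(n) = 13n + 4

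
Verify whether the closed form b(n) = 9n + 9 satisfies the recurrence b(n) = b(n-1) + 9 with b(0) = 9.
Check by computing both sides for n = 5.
From the recurrence with b(0) = 9:
  b(0) = 9, b(1) = 18, b(2) = 27, b(3) = 36, b(4) = 45, b(5) = 54
  so the recurrence gives b(5) = 54.
From the proposed closed form b(n) = 9n + 9:
  b(5) = 54.
Both sides give 54 at n = 5, and the initial condition(s) match, so the closed form is consistent.

Yes, the closed form is correct.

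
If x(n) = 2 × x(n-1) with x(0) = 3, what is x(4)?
Computing step by step:
x(0) = 3
x(1) = 2 × 3 = 6
x(2) = 2 × 6 = 12
x(3) = 2 × 12 = 24
x(4) = 2 × 24 = 48

48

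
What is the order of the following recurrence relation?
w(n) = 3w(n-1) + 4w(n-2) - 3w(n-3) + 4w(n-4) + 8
The order is the largest lag k for which w(n-k) appears. Here the deepest term is w(n-4) (the 8 term is non-homogeneous and does not affect the order), so the order is 4.

Order 4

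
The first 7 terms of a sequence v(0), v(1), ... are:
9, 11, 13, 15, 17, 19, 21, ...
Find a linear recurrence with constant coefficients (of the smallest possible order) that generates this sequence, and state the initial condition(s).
Look for the lowest-order linear relation among consecutive terms.
Observation: consecutive differences are constant (= 2).
Check at n=2: 1·11 + 2 = 13. ✓

v(n) = v(n-1) + 2, v(0) = 9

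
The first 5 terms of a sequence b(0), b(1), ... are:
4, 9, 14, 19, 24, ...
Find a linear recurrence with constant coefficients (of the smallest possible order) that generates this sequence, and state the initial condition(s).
Look for the lowest-order linear relation among consecutive terms.
Observation: consecutive differences are constant (= 5).
Check at n=2: 1·9 + 5 = 14. ✓

b(n) = b(n-1) + 5, b(0) = 4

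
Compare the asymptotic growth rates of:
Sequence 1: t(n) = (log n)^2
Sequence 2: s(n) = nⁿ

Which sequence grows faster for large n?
Comparing growth rates:
Growth-rate hierarchy: log n ≺ any polynomial ≺ any exponential cⁿ (c>1) ≺ n! ≺ nⁿ.
super-exponential nⁿ dominates polylogarithmic (log n)^2 asymptotically.

s(n) grows faster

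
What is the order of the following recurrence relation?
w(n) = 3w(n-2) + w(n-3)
The order is the largest lag k for which w(n-k) appears. Here the deepest term is w(n-3), so the order is 3.

Order 3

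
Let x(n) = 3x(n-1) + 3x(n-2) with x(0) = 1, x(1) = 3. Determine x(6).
Computing the sequence terms:
1, 3, 12, 45, 171, 648, 2457

2457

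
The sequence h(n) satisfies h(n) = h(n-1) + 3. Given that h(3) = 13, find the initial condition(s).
h(3) = h(0) + 3·3, so h(0) = 13 - 9 = 4.

h(0) = 4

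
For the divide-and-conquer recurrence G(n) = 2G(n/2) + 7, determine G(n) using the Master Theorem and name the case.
Master Theorem template: G(n) = a·G(n/b) + f(n).
Here: a=2, b=2, f(n)=7
Compute log_b(a) = log_2(2) = 1.
f(n) = 7 = O(n^(1-ε)) with ε = 1. Case 1: G(n) = Θ(n^log_b(a)) = Θ(n).

Case 1: G(n) = Θ(n)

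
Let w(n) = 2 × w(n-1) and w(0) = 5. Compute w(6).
Computing step by step:
w(0) = 5
w(1) = 2 × 5 = 10
w(2) = 2 × 10 = 20
w(3) = 2 × 20 = 40
w(4) = 2 × 40 = 80
w(5) = 2 × 80 = 160
w(6) = 2 × 160 = 320

320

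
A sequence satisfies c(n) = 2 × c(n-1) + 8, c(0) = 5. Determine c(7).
Computing step by step:
c(0) = 5
c(1) = 2 × 5 + 8 = 18
c(2) = 2 × 18 + 8 = 44
c(3) = 2 × 44 + 8 = 96
c(4) = 2 × 96 + 8 = 200
c(5) = 2 × 200 + 8 = 408
c(6) = 2 × 408 + 8 = 824
c(7) = 2 × 824 + 8 = 1656

1656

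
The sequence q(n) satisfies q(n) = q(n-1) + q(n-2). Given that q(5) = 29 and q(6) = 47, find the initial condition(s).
Work backwards using q(k) = q(k+2) - q(k+1):
q(4) = q(6) - q(5) = 47 - 29 = 18
q(3) = q(5) - q(4) = 29 - 18 = 11
q(2) = q(4) - q(3) = 18 - 11 = 7
q(1) = q(3) - q(2) = 11 - 7 = 4
q(0) = q(2) - q(1) = 7 - 4 = 3

q(0) = 3, q(1) = 4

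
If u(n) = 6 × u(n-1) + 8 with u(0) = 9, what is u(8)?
Computing step by step:
u(0) = 9
u(1) = 6 × 9 + 8 = 62
u(2) = 6 × 62 + 8 = 380
u(3) = 6 × 380 + 8 = 2288
u(4) = 6 × 2288 + 8 = 13736
u(5) = 6 × 13736 + 8 = 82424
u(6) = 6 × 82424 + 8 = 494552
u(7) = 6 × 494552 + 8 = 2967320
u(8) = 6 × 2967320 + 8 = 17803928

17803928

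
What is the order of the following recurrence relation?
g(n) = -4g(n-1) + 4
The order is the largest lag k for which g(n-k) appears. Here the deepest term is g(n-1) (the 4 term is non-homogeneous and does not affect the order), so the order is 1.

Order 1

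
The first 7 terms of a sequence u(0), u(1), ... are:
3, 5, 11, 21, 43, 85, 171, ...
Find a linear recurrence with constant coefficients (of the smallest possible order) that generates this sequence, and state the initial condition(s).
Look for the lowest-order linear relation among consecutive terms.
Observation: u(n) - 1·u(n-1) - (2)·u(n-2) = 0 holds for the shown terms, and no order-1 relation u(n) = α·u(n-1) + β fits.
Check at n=3: 1·11 + (2)·5 = 21. ✓

u(n) = u(n-1) + 2u(n-2), u(0) = 3, u(1) = 5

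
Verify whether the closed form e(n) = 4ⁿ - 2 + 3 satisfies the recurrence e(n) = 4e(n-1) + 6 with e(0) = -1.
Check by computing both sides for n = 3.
From the recurrence with e(0) = -1:
  e(0) = -1, e(1) = 2, e(2) = 14, e(3) = 62
  so the recurrence gives e(3) = 62.
From the proposed closed form e(n) = 4ⁿ - 2 + 3:
  e(3) = 65.
The recurrence gives 62 but the closed form gives 65, so the closed form does not satisfy the recurrence.

No, the closed form is incorrect.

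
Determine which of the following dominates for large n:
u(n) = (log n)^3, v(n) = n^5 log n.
Comparing growth rates:
Growth-rate hierarchy: log n ≺ any polynomial ≺ any exponential cⁿ (c>1) ≺ n! ≺ nⁿ.
polynomial degree 5 (with log factor) dominates polylogarithmic (log n)^3 asymptotically.

v(n) grows faster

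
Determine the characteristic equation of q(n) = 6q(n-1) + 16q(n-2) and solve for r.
Substitute q(n) = rⁿ and divide through by rⁿ⁻²: r² - 6r - 16 = 0
Factor: (r - 8)(r + 2) = 0, so r = 8, -2.
General solution: q(n) = A·8ⁿ + B·(-2)ⁿ

Characteristic: r² - 6r - 16 = 0, Roots: r = 8, -2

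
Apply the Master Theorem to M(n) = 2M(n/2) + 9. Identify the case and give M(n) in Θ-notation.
Master Theorem template: M(n) = a·M(n/b) + f(n).
Here: a=2, b=2, f(n)=9
Compute log_b(a) = log_2(2) = 1.
f(n) = 9 = O(n^(1-ε)) with ε = 1. Case 1: M(n) = Θ(n^log_b(a)) = Θ(n).

Case 1: M(n) = Θ(n)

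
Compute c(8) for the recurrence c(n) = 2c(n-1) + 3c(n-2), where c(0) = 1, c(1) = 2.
Computing the sequence terms:
1, 2, 7, 20, 61, 182, 547, 1640, 4921

4921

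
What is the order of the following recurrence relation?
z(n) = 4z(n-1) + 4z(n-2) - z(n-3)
The order is the largest lag k for which z(n-k) appears. Here the deepest term is z(n-3), so the order is 3.

Order 3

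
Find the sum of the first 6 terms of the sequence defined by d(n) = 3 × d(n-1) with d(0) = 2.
Computing the sequence terms: 2, 6, 18, 54, 162, 486
Adding these values together:

728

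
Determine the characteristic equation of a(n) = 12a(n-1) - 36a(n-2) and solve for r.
Substitute a(n) = rⁿ and divide through by rⁿ⁻²: r² - 12r + 36 = 0
Factor: (r - 6)² = 0, so r = 6 (double root).
General solution: a(n) = (A + Bn)·6ⁿ

Characteristic: r² - 12r + 36 = 0, Roots: r = 6 (double root)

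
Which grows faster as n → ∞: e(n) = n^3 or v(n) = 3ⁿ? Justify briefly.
Comparing growth rates:
Growth-rate hierarchy: log n ≺ any polynomial ≺ any exponential cⁿ (c>1) ≺ n! ≺ nⁿ.
exponential base 3 dominates polynomial degree 3 asymptotically.

v(n) grows faster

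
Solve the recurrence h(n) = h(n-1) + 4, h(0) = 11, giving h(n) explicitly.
Recurrence: h(n) = h(n-1) + 4, initial: h(0) = 11.
Each step adds 4, so h(n) = h(0) + 4n = 4n + 11.

h(n) = 4n + 11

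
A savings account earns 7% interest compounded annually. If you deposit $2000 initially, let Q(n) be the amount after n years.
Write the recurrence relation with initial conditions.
Each year the balance grows by 7%, i.e. is multiplied by 1 + 7/100 = 1.07, so Q(n) = 1.07 × Q(n-1). The initial deposit gives Q(0) = 2000.
Unrolling gives the closed form Q(n) = 2000 × (1.07)ⁿ.

Q(n) = 1.07 × Q(n-1), Q(0) = 2000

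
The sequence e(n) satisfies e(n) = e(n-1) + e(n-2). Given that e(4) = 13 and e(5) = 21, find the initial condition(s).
Work backwards using e(k) = e(k+2) - e(k+1):
e(3) = e(5) - e(4) = 21 - 13 = 8
e(2) = e(4) - e(3) = 13 - 8 = 5
e(1) = e(3) - e(2) = 8 - 5 = 3
e(0) = e(2) - e(1) = 5 - 3 = 2

e(0) = 2, e(1) = 3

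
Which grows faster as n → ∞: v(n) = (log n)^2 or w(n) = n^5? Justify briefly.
Comparing growth rates:
Growth-rate hierarchy: log n ≺ any polynomial ≺ any exponential cⁿ (c>1) ≺ n! ≺ nⁿ.
polynomial degree 5 dominates polylogarithmic (log n)^2 asymptotically.

w(n) grows faster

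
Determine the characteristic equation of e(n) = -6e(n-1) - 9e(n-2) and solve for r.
Substitute e(n) = rⁿ and divide through by rⁿ⁻²: r² + 6r + 9 = 0
Factor: (r + 3)² = 0, so r = -3 (double root).
General solution: e(n) = (A + Bn)·(-3)ⁿ

Characteristic: r² + 6r + 9 = 0, Roots: r = -3 (double root)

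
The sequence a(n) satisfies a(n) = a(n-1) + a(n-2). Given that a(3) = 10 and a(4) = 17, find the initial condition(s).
Work backwards using a(k) = a(k+2) - a(k+1):
a(2) = a(4) - a(3) = 17 - 10 = 7
a(1) = a(3) - a(2) = 10 - 7 = 3
a(0) = a(2) - a(1) = 7 - 3 = 4

a(0) = 4, a(1) = 3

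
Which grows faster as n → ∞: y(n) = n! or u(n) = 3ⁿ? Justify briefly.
Comparing growth rates:
Growth-rate hierarchy: log n ≺ any polynomial ≺ any exponential cⁿ (c>1) ≺ n! ≺ nⁿ.
factorial dominates exponential base 3 asymptotically.

y(n) grows faster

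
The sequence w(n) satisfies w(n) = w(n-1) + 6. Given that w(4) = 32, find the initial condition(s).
w(4) = w(0) + 4·6, so w(0) = 32 - 24 = 8.

w(0) = 8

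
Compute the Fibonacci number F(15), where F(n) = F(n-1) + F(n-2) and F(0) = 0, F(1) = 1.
Computing the sequence terms:
0, 1, 1, 2, 3, 5, 8, 13, 21, 34, 55, 89, 144, 233, 377, 610

610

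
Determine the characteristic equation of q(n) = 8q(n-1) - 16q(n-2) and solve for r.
Substitute q(n) = rⁿ and divide through by rⁿ⁻²: r² - 8r + 16 = 0
Factor: (r - 4)² = 0, so r = 4 (double root).
General solution: q(n) = (A + Bn)·4ⁿ

Characteristic: r² - 8r + 16 = 0, Roots: r = 4 (double root)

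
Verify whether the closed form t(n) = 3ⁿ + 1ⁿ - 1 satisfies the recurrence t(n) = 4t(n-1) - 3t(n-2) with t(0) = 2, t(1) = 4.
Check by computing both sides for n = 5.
From the recurrence with t(0) = 2, t(1) = 4:
  t(0) = 2, t(1) = 4, t(2) = 10, t(3) = 28, t(4) = 82, t(5) = 244
  so the recurrence gives t(5) = 244.
From the proposed closed form t(n) = 3ⁿ + 1ⁿ - 1:
  t(5) = 243.
The recurrence gives 244 but the closed form gives 243, so the closed form does not satisfy the recurrence.

No, the closed form is incorrect.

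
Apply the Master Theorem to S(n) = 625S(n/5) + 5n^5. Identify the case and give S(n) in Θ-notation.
Master Theorem template: S(n) = a·S(n/b) + f(n).
Here: a=625, b=5, f(n)=5n^5
Compute log_b(a) = log_5(625) = 4.
f(n) = 5n^5 = Ω(n^(4+ε)) with ε = 1, and the regularity condition holds (a·f(n/b) = (a/b^5)·f(n) with a/b^5 = 5^-1 < 1). Case 3: S(n) = Θ(f(n)) = Θ(n^5).

Case 3: S(n) = Θ(n^5)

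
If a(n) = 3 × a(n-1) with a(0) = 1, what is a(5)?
Computing step by step:
a(0) = 1
a(1) = 3 × 1 = 3
a(2) = 3 × 3 = 9
a(3) = 3 × 9 = 27
a(4) = 3 × 27 = 81
a(5) = 3 × 81 = 243

243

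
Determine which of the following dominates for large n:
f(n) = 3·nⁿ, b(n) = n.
Comparing growth rates:
Growth-rate hierarchy: log n ≺ any polynomial ≺ any exponential cⁿ (c>1) ≺ n! ≺ nⁿ.
super-exponential nⁿ dominates polynomial degree 1 asymptotically.

f(n) grows faster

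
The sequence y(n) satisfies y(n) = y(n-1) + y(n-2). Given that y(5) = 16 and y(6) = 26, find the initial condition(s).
Work backwards using y(k) = y(k+2) - y(k+1):
y(4) = y(6) - y(5) = 26 - 16 = 10
y(3) = y(5) - y(4) = 16 - 10 = 6
y(2) = y(4) - y(3) = 10 - 6 = 4
y(1) = y(3) - y(2) = 6 - 4 = 2
y(0) = y(2) - y(1) = 4 - 2 = 2

y(0) = 2, y(1) = 2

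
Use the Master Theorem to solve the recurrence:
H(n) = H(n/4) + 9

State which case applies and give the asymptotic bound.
Master Theorem template: H(n) = a·H(n/b) + f(n).
Here: a=1, b=4, f(n)=9
Compute log_b(a) = log_4(1) = 0.
f(n) = 9 = Θ(1). Case 2: H(n) = Θ(log n).

Case 2: H(n) = Θ(log n)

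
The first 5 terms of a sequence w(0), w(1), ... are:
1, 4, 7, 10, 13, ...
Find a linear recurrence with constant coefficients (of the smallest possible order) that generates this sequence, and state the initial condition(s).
Look for the lowest-order linear relation among consecutive terms.
Observation: consecutive differences are constant (= 3).
Check at n=2: 1·4 + 3 = 7. ✓

w(n) = w(n-1) + 3, w(0) = 1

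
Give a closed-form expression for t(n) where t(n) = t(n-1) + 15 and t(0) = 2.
Recurrence: t(n) = t(n-1) + 15, initial: t(0) = 2.
Each step adds 15, so t(n) = t(0) + 15n = 15n + 2.

t(n) = 15n + 2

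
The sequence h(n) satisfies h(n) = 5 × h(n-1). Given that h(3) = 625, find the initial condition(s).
In general h(n) = 5ⁿ · h(0). At n = 3: h(0) = h(3) / 5^3 = 625 / 125 = 5.

h(0) = 5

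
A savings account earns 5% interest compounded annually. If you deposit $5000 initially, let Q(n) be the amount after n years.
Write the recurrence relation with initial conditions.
Each year the balance grows by 5%, i.e. is multiplied by 1 + 5/100 = 1.05, so Q(n) = 1.05 × Q(n-1). The initial deposit gives Q(0) = 5000.
Unrolling gives the closed form Q(n) = 5000 × (1.05)ⁿ.

Q(n) = 1.05 × Q(n-1), Q(0) = 5000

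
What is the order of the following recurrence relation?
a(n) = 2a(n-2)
The order is the largest lag k for which a(n-k) appears. Here the deepest term is a(n-2), so the order is 2.

Order 2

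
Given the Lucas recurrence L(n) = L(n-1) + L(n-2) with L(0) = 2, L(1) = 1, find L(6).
Computing the sequence terms:
2, 1, 3, 4, 7, 11, 18

18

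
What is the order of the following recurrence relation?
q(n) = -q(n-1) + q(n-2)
The order is the largest lag k for which q(n-k) appears. Here the deepest term is q(n-2), so the order is 2.

Order 2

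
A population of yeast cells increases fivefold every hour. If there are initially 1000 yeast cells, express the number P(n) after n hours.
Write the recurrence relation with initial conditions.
Each hour multiplies the count by 5, so the count after n hours depends only on the count after n-1 hours: P(n) = 5 × P(n-1). The starting count gives P(0) = 1000.
Unrolling n times gives the closed form P(n) = 1000 × 5ⁿ.

P(n) = 5 × P(n-1), P(0) = 1000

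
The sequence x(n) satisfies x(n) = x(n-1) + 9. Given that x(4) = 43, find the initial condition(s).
x(4) = x(0) + 4·9, so x(0) = 43 - 36 = 7.

x(0) = 7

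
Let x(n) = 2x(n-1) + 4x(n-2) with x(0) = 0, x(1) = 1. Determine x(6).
Computing the sequence terms:
0, 1, 2, 8, 24, 80, 256

256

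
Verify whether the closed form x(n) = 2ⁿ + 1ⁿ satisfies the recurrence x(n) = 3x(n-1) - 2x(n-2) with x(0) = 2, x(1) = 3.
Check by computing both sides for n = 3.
From the recurrence with x(0) = 2, x(1) = 3:
  x(0) = 2, x(1) = 3, x(2) = 5, x(3) = 9
  so the recurrence gives x(3) = 9.
From the proposed closed form x(n) = 2ⁿ + 1ⁿ:
  x(3) = 9.
Both sides give 9 at n = 3, and the initial condition(s) match, so the closed form is consistent.

Yes, the closed form is correct.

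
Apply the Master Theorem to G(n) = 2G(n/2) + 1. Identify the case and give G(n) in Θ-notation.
Master Theorem template: G(n) = a·G(n/b) + f(n).
Here: a=2, b=2, f(n)=1
Compute log_b(a) = log_2(2) = 1.
f(n) = 1 = O(n^(1-ε)) with ε = 1. Case 1: G(n) = Θ(n^log_b(a)) = Θ(n).

Case 1: G(n) = Θ(n)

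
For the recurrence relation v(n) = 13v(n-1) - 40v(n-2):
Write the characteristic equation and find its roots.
Substitute v(n) = rⁿ and divide through by rⁿ⁻²: r² - 13r + 40 = 0
Factor: (r - 5)(r - 8) = 0, so r = 5, 8.
General solution: v(n) = A·5ⁿ + B·8ⁿ

Characteristic: r² - 13r + 40 = 0, Roots: r = 5, 8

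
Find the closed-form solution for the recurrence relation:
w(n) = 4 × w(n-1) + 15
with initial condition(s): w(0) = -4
Recurrence: w(n) = 4 × w(n-1) + 15, initial: w(0) = -4.
Try w(n) = A·4ⁿ + C. Substituting: A·4ⁿ + C = 4(A·4ⁿ⁻¹ + C) + 15 = A·4ⁿ + 4C + 15, so C = 4C + 15, giving C = -5. Then w(0) = A - 5 = -4 gives A = 1.

w(n) = 4ⁿ - 5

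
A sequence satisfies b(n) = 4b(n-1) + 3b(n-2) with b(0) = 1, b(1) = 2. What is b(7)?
Computing the sequence terms:
1, 2, 11, 50, 233, 1082, 5027, 23354

23354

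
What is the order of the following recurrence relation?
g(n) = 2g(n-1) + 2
The order is the largest lag k for which g(n-k) appears. Here the deepest term is g(n-1) (the 2 term is non-homogeneous and does not affect the order), so the order is 1.

Order 1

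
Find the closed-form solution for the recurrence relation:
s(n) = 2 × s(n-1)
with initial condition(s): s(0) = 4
Recurrence: s(n) = 2 × s(n-1), initial: s(0) = 4.
Each term is 2 times the previous, so this is geometric with ratio 2. After n steps: s(n) = s(0)·2ⁿ = 4·2ⁿ.

s(n) = 4·2ⁿ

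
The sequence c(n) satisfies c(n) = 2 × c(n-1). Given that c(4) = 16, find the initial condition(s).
In general c(n) = 2ⁿ · c(0). At n = 4: c(0) = c(4) / 2^4 = 16 / 16 = 1.

c(0) = 1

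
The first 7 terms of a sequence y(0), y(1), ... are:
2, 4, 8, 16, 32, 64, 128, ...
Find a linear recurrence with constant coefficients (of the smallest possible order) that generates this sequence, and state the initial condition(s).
Look for the lowest-order linear relation among consecutive terms.
Observation: each term is 2× the previous.
Check at n=2: 2·4 = 8. ✓

y(n) = 2 × y(n-1), y(0) = 2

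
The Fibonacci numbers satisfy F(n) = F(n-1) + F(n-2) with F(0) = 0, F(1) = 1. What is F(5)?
Computing the sequence terms:
0, 1, 1, 2, 3, 5

5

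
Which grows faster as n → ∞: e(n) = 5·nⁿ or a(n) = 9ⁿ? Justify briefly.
Comparing growth rates:
Growth-rate hierarchy: log n ≺ any polynomial ≺ any exponential cⁿ (c>1) ≺ n! ≺ nⁿ.
super-exponential nⁿ dominates exponential base 9 asymptotically.

e(n) grows faster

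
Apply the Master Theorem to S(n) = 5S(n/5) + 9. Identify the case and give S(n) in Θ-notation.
Master Theorem template: S(n) = a·S(n/b) + f(n).
Here: a=5, b=5, f(n)=9
Compute log_b(a) = log_5(5) = 1.
f(n) = 9 = O(n^(1-ε)) with ε = 1. Case 1: S(n) = Θ(n^log_b(a)) = Θ(n).

Case 1: S(n) = Θ(n)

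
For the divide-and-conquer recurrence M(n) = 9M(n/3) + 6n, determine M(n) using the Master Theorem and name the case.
Master Theorem template: M(n) = a·M(n/b) + f(n).
Here: a=9, b=3, f(n)=6n
Compute log_b(a) = log_3(9) = 2.
f(n) = 6n = O(n^(2-ε)) with ε = 1. Case 1: M(n) = Θ(n^log_b(a)) = Θ(n^2).

Case 1: M(n) = Θ(n^2)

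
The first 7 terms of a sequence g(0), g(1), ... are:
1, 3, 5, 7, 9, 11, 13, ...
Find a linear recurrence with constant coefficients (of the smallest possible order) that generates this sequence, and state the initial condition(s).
Look for the lowest-order linear relation among consecutive terms.
Observation: consecutive differences are constant (= 2).
Check at n=2: 1·3 + 2 = 5. ✓

g(n) = g(n-1) + 2, g(0) = 1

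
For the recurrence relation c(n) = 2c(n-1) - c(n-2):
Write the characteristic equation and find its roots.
Substitute c(n) = rⁿ and divide through by rⁿ⁻²: r² - 2r + 1 = 0
Factor: (r - 1)² = 0, so r = 1 (double root).
General solution: c(n) = (A + Bn)·1ⁿ

Characteristic: r² - 2r + 1 = 0, Roots: r = 1 (double root)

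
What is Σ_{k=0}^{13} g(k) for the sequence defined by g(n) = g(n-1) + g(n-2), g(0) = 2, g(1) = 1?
Computing the sequence terms: 2, 1, 3, 4, 7, 11, 18, 29, 47, 76, 123, 199, 322, 521
Adding these values together:

1363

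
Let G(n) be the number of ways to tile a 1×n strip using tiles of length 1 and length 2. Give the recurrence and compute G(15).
Condition on the last tile: it has length 1 (leaving a 1×(n-1) strip) or length 2 (leaving a 1×(n-2) strip), so G(n) = G(n-1) + G(n-2) (order-2 linear recurrence).
For 0 ≤ i < 2 only unit tiles fit, so G(i) = 1.
Iterating the recurrence: G(2) = 2, G(3) = 3, G(4) = 5, G(5) = 8, G(6) = 13, G(7) = 21, G(8) = 34, G(9) = 55, G(10) = 89, G(11) = 144, G(12) = 233, G(13) = 377, G(14) = 610, G(15) = 987.

G(n) = G(n-1) + G(n-2), with G(i) = 1 for 0 ≤ i < 2; G(15) = 987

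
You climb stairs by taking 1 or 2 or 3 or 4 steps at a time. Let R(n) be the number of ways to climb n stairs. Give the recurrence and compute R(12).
Condition on the size of the last step (1 to 4): before it there were n-1, …, n-4 stairs climbed, and these cases are disjoint, so R(n) = R(n-1) + R(n-2) + R(n-3) + R(n-4) (order-4 linear recurrence).
Initial conditions by direct count (compositions of i into parts ≤ 4): R(1) = 1; R(2) = 2; R(3) = 4; R(4) = 8.
Iterating the recurrence: R(5) = 15, R(6) = 29, R(7) = 56, R(8) = 108, R(9) = 208, R(10) = 401, R(11) = 773, R(12) = 1490.

R(n) = R(n-1) + R(n-2) + R(n-3) + R(n-4), R(1) = 1, R(2) = 2, R(3) = 4, R(4) = 8; R(12) = 1490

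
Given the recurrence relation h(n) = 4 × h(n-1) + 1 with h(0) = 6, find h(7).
Computing step by step:
h(0) = 6
h(1) = 4 × 6 + 1 = 25
h(2) = 4 × 25 + 1 = 101
h(3) = 4 × 101 + 1 = 405
h(4) = 4 × 405 + 1 = 1621
h(5) = 4 × 1621 + 1 = 6485
h(6) = 4 × 6485 + 1 = 25941
h(7) = 4 × 25941 + 1 = 103765

103765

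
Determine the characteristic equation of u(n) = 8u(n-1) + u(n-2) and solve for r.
Substitute u(n) = rⁿ and divide through by rⁿ⁻²: r² - 8r - 1 = 0
Discriminant: 8² + 4·1 = 68, not a perfect square, so by the quadratic formula r = (8 ± √68)/2.
General solution: u(n) = A·r₁ⁿ + B·r₂ⁿ where r₁,r₂ = (8 ± √68)/2

Characteristic: r² - 8r - 1 = 0, Roots: r = (8 ± √68)/2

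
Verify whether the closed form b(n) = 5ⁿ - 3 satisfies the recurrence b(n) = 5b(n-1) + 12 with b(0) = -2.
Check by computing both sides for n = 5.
From the recurrence with b(0) = -2:
  b(0) = -2, b(1) = 2, b(2) = 22, b(3) = 122, b(4) = 622, b(5) = 3122
  so the recurrence gives b(5) = 3122.
From the proposed closed form b(n) = 5ⁿ - 3:
  b(5) = 3122.
Both sides give 3122 at n = 5, and the initial condition(s) match, so the closed form is consistent.

Yes, the closed form is correct.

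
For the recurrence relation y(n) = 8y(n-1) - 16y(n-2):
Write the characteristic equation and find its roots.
Substitute y(n) = rⁿ and divide through by rⁿ⁻²: r² - 8r + 16 = 0
Factor: (r - 4)² = 0, so r = 4 (double root).
General solution: y(n) = (A + Bn)·4ⁿ

Characteristic: r² - 8r + 16 = 0, Roots: r = 4 (double root)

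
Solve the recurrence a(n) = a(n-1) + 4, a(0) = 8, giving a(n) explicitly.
Recurrence: a(n) = a(n-1) + 4, initial: a(0) = 8.
Each step adds 4, so a(n) = a(0) + 4n = 4n + 8.

a(n) = 4n + 8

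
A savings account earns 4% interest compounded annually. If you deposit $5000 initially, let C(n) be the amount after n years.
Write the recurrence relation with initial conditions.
Each year the balance grows by 4%, i.e. is multiplied by 1 + 4/100 = 1.04, so C(n) = 1.04 × C(n-1). The initial deposit gives C(0) = 5000.
Unrolling gives the closed form C(n) = 5000 × (1.04)ⁿ.

C(n) = 1.04 × C(n-1), C(0) = 5000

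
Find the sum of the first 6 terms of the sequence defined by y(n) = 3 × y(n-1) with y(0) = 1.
Computing the sequence terms: 1, 3, 9, 27, 81, 243
Adding these values together:

364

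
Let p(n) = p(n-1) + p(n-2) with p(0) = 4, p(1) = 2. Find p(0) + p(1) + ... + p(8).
Computing the sequence terms: 4, 2, 6, 8, 14, 22, 36, 58, 94
Adding these values together:

244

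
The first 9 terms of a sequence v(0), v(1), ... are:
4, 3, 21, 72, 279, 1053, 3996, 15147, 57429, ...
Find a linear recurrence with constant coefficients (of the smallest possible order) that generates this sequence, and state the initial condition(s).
Look for the lowest-order linear relation among consecutive terms.
Observation: v(n) - 3·v(n-1) - (3)·v(n-2) = 0 holds for the shown terms, and no order-1 relation v(n) = α·v(n-1) + β fits.
Check at n=3: 3·21 + (3)·3 = 72. ✓

v(n) = 3v(n-1) + 3v(n-2), v(0) = 4, v(1) = 3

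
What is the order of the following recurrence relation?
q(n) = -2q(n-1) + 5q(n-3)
The order is the largest lag k for which q(n-k) appears. Here the deepest term is q(n-3), so the order is 3.

Order 3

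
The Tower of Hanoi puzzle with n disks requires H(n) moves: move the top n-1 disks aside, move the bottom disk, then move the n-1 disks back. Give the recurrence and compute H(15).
Moving n disks = move the top n-1 disks aside (H(n-1) moves) + move the largest disk (1 move) + move the n-1 disks back on top (H(n-1) moves), so H(n) = 2H(n-1) + 1, with H(1) = 1 (a single disk takes one move).
First terms: 1, 3, 7, 15, 31, 63, … — each is one less than a power of 2. Indeed H(n) + 1 = 2(H(n-1) + 1) with H(1) + 1 = 2, so H(n) + 1 = 2ⁿ and H(n) = 2ⁿ - 1.
Hence H(15) = 2^15 - 1 = 32768 - 1 = 32767.

H(n) = 2H(n-1) + 1, H(1) = 1; H(15) = 32767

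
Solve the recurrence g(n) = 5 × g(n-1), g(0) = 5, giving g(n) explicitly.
Recurrence: g(n) = 5 × g(n-1), initial: g(0) = 5.
Each term is 5 times the previous, so this is geometric with ratio 5. After n steps: g(n) = g(0)·5ⁿ = 5·5ⁿ.

g(n) = 5·5ⁿ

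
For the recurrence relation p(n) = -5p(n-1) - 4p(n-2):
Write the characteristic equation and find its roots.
Substitute p(n) = rⁿ and divide through by rⁿ⁻²: r² + 5r + 4 = 0
Factor: (r + 4)(r + 1) = 0, so r = -4, -1.
General solution: p(n) = A·(-4)ⁿ + B·(-1)ⁿ

Characteristic: r² + 5r + 4 = 0, Roots: r = -4, -1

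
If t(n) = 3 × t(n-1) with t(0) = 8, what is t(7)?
Computing step by step:
t(0) = 8
t(1) = 3 × 8 = 24
t(2) = 3 × 24 = 72
t(3) = 3 × 72 = 216
t(4) = 3 × 216 = 648
t(5) = 3 × 648 = 1944
t(6) = 3 × 1944 = 5832
t(7) = 3 × 5832 = 17496

17496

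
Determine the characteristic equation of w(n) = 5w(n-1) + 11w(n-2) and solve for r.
Substitute w(n) = rⁿ and divide through by rⁿ⁻²: r² - 5r - 11 = 0
Discriminant: 5² + 4·11 = 69, not a perfect square, so by the quadratic formula r = (5 ± √69)/2.
General solution: w(n) = A·r₁ⁿ + B·r₂ⁿ where r₁,r₂ = (5 ± √69)/2

Characteristic: r² - 5r - 11 = 0, Roots: r = (5 ± √69)/2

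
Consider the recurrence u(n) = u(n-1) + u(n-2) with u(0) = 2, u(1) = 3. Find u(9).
Computing the sequence terms:
2, 3, 5, 8, 13, 21, 34, 55, 89, 144

144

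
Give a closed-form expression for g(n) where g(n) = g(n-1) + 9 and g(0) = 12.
Recurrence: g(n) = g(n-1) + 9, initial: g(0) = 12.
Each step adds 9, so g(n) = g(0) + 9n = 9n + 12.

g(n) = 9n + 12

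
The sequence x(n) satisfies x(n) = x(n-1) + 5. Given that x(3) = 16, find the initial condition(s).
x(3) = x(0) + 3·5, so x(0) = 16 - 15 = 1.

x(0) = 1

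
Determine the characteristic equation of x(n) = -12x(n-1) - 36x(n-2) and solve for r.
Substitute x(n) = rⁿ and divide through by rⁿ⁻²: r² + 12r + 36 = 0
Factor: (r + 6)² = 0, so r = -6 (double root).
General solution: x(n) = (A + Bn)·(-6)ⁿ

Characteristic: r² + 12r + 36 = 0, Roots: r = -6 (double root)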